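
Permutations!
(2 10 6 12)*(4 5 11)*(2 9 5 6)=(2 10)(4 6 12 9 5 11)=[0, 1, 10, 3, 6, 11, 12, 7, 8, 5, 2, 4, 9]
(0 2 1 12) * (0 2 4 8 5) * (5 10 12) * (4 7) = (0 7 4 8 10 12 2 1 5) = [7, 5, 1, 3, 8, 0, 6, 4, 10, 9, 12, 11, 2]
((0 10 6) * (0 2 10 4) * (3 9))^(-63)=(10)(0 4)(3 9)=[4, 1, 2, 9, 0, 5, 6, 7, 8, 3, 10]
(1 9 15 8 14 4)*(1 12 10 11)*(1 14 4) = (1 9 15 8 4 12 10 11 14) = [0, 9, 2, 3, 12, 5, 6, 7, 4, 15, 11, 14, 10, 13, 1, 8]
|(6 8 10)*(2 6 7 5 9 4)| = 8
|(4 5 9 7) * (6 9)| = 5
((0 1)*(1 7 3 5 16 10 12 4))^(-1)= (0 1 4 12 10 16 5 3 7)= [1, 4, 2, 7, 12, 3, 6, 0, 8, 9, 16, 11, 10, 13, 14, 15, 5]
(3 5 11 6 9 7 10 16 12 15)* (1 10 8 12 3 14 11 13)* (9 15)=(1 10 16 3 5 13)(6 15 14 11)(7 8 12 9)=[0, 10, 2, 5, 4, 13, 15, 8, 12, 7, 16, 6, 9, 1, 11, 14, 3]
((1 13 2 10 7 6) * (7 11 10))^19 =[0, 6, 13, 3, 4, 5, 7, 2, 8, 9, 11, 10, 12, 1] =(1 6 7 2 13)(10 11)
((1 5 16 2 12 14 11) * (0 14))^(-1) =(0 12 2 16 5 1 11 14) =[12, 11, 16, 3, 4, 1, 6, 7, 8, 9, 10, 14, 2, 13, 0, 15, 5]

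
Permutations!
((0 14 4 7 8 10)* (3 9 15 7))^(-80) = (0 14 4 3 9 15 7 8 10) = [14, 1, 2, 9, 3, 5, 6, 8, 10, 15, 0, 11, 12, 13, 4, 7]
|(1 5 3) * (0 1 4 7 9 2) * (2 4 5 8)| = 12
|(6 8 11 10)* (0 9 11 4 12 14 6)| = 20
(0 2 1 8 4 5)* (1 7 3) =(0 2 7 3 1 8 4 5) =[2, 8, 7, 1, 5, 0, 6, 3, 4]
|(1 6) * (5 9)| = |(1 6)(5 9)| = 2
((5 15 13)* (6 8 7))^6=[0, 1, 2, 3, 4, 5, 6, 7, 8, 9, 10, 11, 12, 13, 14, 15]=(15)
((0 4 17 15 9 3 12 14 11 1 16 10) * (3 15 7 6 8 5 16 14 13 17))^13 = (0 4 3 12 13 17 7 6 8 5 16 10)(1 14 11)(9 15) = [4, 14, 2, 12, 3, 16, 8, 6, 5, 15, 0, 1, 13, 17, 11, 9, 10, 7]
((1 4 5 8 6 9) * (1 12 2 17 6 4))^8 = (2 9 17 12 6)(4 8 5) = [0, 1, 9, 3, 8, 4, 2, 7, 5, 17, 10, 11, 6, 13, 14, 15, 16, 12]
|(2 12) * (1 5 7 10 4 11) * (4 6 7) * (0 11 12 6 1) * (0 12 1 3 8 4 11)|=|(1 5 11 12 2 6 7 10 3 8 4)|=11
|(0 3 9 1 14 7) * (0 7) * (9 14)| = |(0 3 14)(1 9)| = 6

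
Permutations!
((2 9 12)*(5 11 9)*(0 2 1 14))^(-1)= [14, 12, 0, 3, 4, 2, 6, 7, 8, 11, 10, 5, 9, 13, 1]= (0 14 1 12 9 11 5 2)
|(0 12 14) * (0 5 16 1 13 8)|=8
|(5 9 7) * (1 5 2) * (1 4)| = 6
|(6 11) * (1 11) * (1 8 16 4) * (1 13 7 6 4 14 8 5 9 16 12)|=12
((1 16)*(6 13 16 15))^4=[0, 16, 2, 3, 4, 5, 15, 7, 8, 9, 10, 11, 12, 6, 14, 1, 13]=(1 16 13 6 15)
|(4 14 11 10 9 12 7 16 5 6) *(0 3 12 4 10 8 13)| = |(0 3 12 7 16 5 6 10 9 4 14 11 8 13)| = 14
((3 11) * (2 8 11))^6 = (2 11)(3 8) = [0, 1, 11, 8, 4, 5, 6, 7, 3, 9, 10, 2]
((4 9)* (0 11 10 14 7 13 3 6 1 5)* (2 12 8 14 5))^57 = [11, 8, 14, 2, 9, 0, 12, 6, 13, 4, 5, 10, 7, 1, 3] = (0 11 10 5)(1 8 13)(2 14 3)(4 9)(6 12 7)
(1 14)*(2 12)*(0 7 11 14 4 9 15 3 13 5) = (0 7 11 14 1 4 9 15 3 13 5)(2 12) = [7, 4, 12, 13, 9, 0, 6, 11, 8, 15, 10, 14, 2, 5, 1, 3]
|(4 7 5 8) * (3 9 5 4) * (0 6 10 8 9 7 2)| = 8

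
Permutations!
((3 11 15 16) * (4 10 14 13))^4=(16)=[0, 1, 2, 3, 4, 5, 6, 7, 8, 9, 10, 11, 12, 13, 14, 15, 16]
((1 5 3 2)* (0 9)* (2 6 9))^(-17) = (0 3 2 6 1 9 5) = [3, 9, 6, 2, 4, 0, 1, 7, 8, 5]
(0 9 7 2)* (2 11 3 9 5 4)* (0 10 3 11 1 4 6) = (11)(0 5 6)(1 4 2 10 3 9 7) = [5, 4, 10, 9, 2, 6, 0, 1, 8, 7, 3, 11]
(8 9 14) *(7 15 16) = (7 15 16)(8 9 14) = [0, 1, 2, 3, 4, 5, 6, 15, 9, 14, 10, 11, 12, 13, 8, 16, 7]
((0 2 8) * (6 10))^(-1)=(0 8 2)(6 10)=[8, 1, 0, 3, 4, 5, 10, 7, 2, 9, 6]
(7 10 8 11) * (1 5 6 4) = (1 5 6 4)(7 10 8 11) = [0, 5, 2, 3, 1, 6, 4, 10, 11, 9, 8, 7]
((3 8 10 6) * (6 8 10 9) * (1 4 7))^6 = (3 10 8 9 6) = [0, 1, 2, 10, 4, 5, 3, 7, 9, 6, 8]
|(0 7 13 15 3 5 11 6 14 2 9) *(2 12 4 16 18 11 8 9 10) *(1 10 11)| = |(0 7 13 15 3 5 8 9)(1 10 2 11 6 14 12 4 16 18)| = 40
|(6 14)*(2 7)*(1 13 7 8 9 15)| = |(1 13 7 2 8 9 15)(6 14)| = 14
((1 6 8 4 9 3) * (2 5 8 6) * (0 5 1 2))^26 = (0 8 9 2)(1 5 4 3) = [8, 5, 0, 1, 3, 4, 6, 7, 9, 2]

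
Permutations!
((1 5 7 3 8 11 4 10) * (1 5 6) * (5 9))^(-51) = (1 6)(3 9 11 7 10 8 5 4) = [0, 6, 2, 9, 3, 4, 1, 10, 5, 11, 8, 7]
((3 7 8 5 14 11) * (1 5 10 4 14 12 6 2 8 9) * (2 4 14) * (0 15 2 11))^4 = (0 10 2)(1 4 9 6 7 12 3 5 11)(8 15 14) = [10, 4, 0, 5, 9, 11, 7, 12, 15, 6, 2, 1, 3, 13, 8, 14]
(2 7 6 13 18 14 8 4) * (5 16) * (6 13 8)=(2 7 13 18 14 6 8 4)(5 16)=[0, 1, 7, 3, 2, 16, 8, 13, 4, 9, 10, 11, 12, 18, 6, 15, 5, 17, 14]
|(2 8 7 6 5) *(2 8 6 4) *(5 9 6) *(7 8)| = 4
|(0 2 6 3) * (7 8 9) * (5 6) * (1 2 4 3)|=|(0 4 3)(1 2 5 6)(7 8 9)|=12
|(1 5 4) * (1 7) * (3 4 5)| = |(1 3 4 7)| = 4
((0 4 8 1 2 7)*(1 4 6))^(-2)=[2, 0, 6, 3, 4, 5, 7, 1, 8]=(8)(0 2 6 7 1)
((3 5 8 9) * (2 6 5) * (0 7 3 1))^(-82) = (0 1 9 8 5 6 2 3 7) = [1, 9, 3, 7, 4, 6, 2, 0, 5, 8]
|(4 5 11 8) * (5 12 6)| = |(4 12 6 5 11 8)| = 6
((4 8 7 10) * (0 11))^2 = (11)(4 7)(8 10) = [0, 1, 2, 3, 7, 5, 6, 4, 10, 9, 8, 11]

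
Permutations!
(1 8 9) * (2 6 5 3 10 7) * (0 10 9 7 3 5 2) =[10, 8, 6, 9, 4, 5, 2, 0, 7, 1, 3] =(0 10 3 9 1 8 7)(2 6)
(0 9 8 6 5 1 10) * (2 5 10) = (0 9 8 6 10)(1 2 5) = [9, 2, 5, 3, 4, 1, 10, 7, 6, 8, 0]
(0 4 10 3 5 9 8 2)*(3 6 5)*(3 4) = (0 3 4 10 6 5 9 8 2) = [3, 1, 0, 4, 10, 9, 5, 7, 2, 8, 6]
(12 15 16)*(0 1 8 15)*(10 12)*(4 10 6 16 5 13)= [1, 8, 2, 3, 10, 13, 16, 7, 15, 9, 12, 11, 0, 4, 14, 5, 6]= (0 1 8 15 5 13 4 10 12)(6 16)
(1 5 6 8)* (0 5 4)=(0 5 6 8 1 4)=[5, 4, 2, 3, 0, 6, 8, 7, 1]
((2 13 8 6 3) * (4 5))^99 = (2 3 6 8 13)(4 5) = [0, 1, 3, 6, 5, 4, 8, 7, 13, 9, 10, 11, 12, 2]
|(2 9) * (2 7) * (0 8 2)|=5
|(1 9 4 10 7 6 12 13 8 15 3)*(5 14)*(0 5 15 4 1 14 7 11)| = |(0 5 7 6 12 13 8 4 10 11)(1 9)(3 14 15)| = 30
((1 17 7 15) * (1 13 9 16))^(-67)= (1 15 16 7 9 17 13)= [0, 15, 2, 3, 4, 5, 6, 9, 8, 17, 10, 11, 12, 1, 14, 16, 7, 13]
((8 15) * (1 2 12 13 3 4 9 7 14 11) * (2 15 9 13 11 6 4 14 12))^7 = [0, 1, 2, 6, 3, 5, 13, 7, 8, 9, 10, 11, 12, 14, 4, 15] = (15)(3 6 13 14 4)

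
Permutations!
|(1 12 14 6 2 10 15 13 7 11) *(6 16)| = 11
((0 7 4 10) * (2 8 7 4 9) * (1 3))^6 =(10)(2 7)(8 9) =[0, 1, 7, 3, 4, 5, 6, 2, 9, 8, 10]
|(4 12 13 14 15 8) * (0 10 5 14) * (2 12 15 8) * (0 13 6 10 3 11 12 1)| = 13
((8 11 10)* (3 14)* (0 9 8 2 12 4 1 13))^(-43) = (0 4 10 9 1 2 8 13 12 11)(3 14) = [4, 2, 8, 14, 10, 5, 6, 7, 13, 1, 9, 0, 11, 12, 3]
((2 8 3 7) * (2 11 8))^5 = (3 7 11 8) = [0, 1, 2, 7, 4, 5, 6, 11, 3, 9, 10, 8]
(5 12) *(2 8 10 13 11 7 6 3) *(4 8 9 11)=(2 9 11 7 6 3)(4 8 10 13)(5 12)=[0, 1, 9, 2, 8, 12, 3, 6, 10, 11, 13, 7, 5, 4]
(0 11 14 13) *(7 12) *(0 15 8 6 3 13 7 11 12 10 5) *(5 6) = (0 12 11 14 7 10 6 3 13 15 8 5) = [12, 1, 2, 13, 4, 0, 3, 10, 5, 9, 6, 14, 11, 15, 7, 8]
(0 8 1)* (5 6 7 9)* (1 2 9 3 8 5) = [5, 0, 9, 8, 4, 6, 7, 3, 2, 1] = (0 5 6 7 3 8 2 9 1)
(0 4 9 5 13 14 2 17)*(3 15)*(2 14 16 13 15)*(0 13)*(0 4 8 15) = (0 8 15 3 2 17 13 16 4 9 5) = [8, 1, 17, 2, 9, 0, 6, 7, 15, 5, 10, 11, 12, 16, 14, 3, 4, 13]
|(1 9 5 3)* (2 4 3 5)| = 5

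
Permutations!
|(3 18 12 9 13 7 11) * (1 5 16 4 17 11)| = 12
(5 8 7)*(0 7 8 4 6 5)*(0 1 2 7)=(8)(1 2 7)(4 6 5)=[0, 2, 7, 3, 6, 4, 5, 1, 8]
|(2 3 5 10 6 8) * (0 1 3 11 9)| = 10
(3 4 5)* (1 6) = (1 6)(3 4 5) = [0, 6, 2, 4, 5, 3, 1]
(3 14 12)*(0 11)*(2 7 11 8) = (0 8 2 7 11)(3 14 12) = [8, 1, 7, 14, 4, 5, 6, 11, 2, 9, 10, 0, 3, 13, 12]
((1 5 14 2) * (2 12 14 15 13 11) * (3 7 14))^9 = [0, 13, 15, 7, 4, 11, 6, 14, 8, 9, 10, 5, 3, 1, 12, 2] = (1 13)(2 15)(3 7 14 12)(5 11)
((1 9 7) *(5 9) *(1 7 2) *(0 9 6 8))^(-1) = (0 8 6 5 1 2 9) = [8, 2, 9, 3, 4, 1, 5, 7, 6, 0]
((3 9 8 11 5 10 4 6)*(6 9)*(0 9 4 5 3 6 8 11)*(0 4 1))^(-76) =[9, 0, 2, 8, 1, 5, 6, 7, 4, 11, 10, 3] =(0 9 11 3 8 4 1)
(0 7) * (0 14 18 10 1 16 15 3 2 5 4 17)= [7, 16, 5, 2, 17, 4, 6, 14, 8, 9, 1, 11, 12, 13, 18, 3, 15, 0, 10]= (0 7 14 18 10 1 16 15 3 2 5 4 17)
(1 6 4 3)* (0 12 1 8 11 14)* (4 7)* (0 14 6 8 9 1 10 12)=[0, 8, 2, 9, 3, 5, 7, 4, 11, 1, 12, 6, 10, 13, 14]=(14)(1 8 11 6 7 4 3 9)(10 12)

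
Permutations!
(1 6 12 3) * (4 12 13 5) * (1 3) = (1 6 13 5 4 12) = [0, 6, 2, 3, 12, 4, 13, 7, 8, 9, 10, 11, 1, 5]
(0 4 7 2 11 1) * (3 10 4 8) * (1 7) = (0 8 3 10 4 1)(2 11 7) = [8, 0, 11, 10, 1, 5, 6, 2, 3, 9, 4, 7]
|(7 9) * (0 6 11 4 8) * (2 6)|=|(0 2 6 11 4 8)(7 9)|=6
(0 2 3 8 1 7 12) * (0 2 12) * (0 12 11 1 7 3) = (0 11 1 3 8 7 12 2) = [11, 3, 0, 8, 4, 5, 6, 12, 7, 9, 10, 1, 2]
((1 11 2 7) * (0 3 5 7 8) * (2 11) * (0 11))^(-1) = (0 11 8 2 1 7 5 3) = [11, 7, 1, 0, 4, 3, 6, 5, 2, 9, 10, 8]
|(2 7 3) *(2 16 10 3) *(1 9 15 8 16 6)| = 8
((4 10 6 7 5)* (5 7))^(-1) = (4 5 6 10) = [0, 1, 2, 3, 5, 6, 10, 7, 8, 9, 4]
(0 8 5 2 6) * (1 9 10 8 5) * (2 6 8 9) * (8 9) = (0 5 6)(1 2 9 10 8) = [5, 2, 9, 3, 4, 6, 0, 7, 1, 10, 8]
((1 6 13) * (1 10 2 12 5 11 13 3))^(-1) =[0, 3, 10, 6, 4, 12, 1, 7, 8, 9, 13, 5, 2, 11] =(1 3 6)(2 10 13 11 5 12)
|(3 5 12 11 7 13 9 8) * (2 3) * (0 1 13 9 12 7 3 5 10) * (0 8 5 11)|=|(0 1 13 12)(2 11 3 10 8)(5 7 9)|=60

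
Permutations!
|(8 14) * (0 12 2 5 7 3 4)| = 14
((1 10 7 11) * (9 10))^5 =[0, 1, 2, 3, 4, 5, 6, 7, 8, 9, 10, 11] =(11)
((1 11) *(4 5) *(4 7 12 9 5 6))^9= (1 11)(4 6)(5 7 12 9)= [0, 11, 2, 3, 6, 7, 4, 12, 8, 5, 10, 1, 9]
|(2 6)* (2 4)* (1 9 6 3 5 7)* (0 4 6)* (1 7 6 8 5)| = 6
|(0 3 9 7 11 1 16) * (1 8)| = 8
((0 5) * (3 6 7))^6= (7)= [0, 1, 2, 3, 4, 5, 6, 7]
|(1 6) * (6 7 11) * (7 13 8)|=|(1 13 8 7 11 6)|=6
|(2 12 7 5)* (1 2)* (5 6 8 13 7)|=|(1 2 12 5)(6 8 13 7)|=4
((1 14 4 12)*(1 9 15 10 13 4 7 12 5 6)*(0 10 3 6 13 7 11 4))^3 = [12, 4, 2, 14, 0, 10, 11, 15, 8, 6, 9, 13, 3, 7, 5, 1] = (0 12 3 14 5 10 9 6 11 13 7 15 1 4)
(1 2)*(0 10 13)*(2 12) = (0 10 13)(1 12 2) = [10, 12, 1, 3, 4, 5, 6, 7, 8, 9, 13, 11, 2, 0]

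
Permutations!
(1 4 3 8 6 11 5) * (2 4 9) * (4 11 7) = (1 9 2 11 5)(3 8 6 7 4) = [0, 9, 11, 8, 3, 1, 7, 4, 6, 2, 10, 5]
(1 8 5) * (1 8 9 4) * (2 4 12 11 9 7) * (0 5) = [5, 7, 4, 3, 1, 8, 6, 2, 0, 12, 10, 9, 11] = (0 5 8)(1 7 2 4)(9 12 11)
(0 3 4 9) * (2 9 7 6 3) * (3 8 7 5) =(0 2 9)(3 4 5)(6 8 7) =[2, 1, 9, 4, 5, 3, 8, 6, 7, 0]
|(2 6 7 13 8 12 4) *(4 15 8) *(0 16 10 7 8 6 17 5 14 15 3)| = 15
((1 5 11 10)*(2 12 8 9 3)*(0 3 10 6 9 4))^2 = (0 2 8)(1 11 9)(3 12 4)(5 6 10) = [2, 11, 8, 12, 3, 6, 10, 7, 0, 1, 5, 9, 4]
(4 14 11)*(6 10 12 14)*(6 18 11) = [0, 1, 2, 3, 18, 5, 10, 7, 8, 9, 12, 4, 14, 13, 6, 15, 16, 17, 11] = (4 18 11)(6 10 12 14)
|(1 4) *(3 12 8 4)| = 5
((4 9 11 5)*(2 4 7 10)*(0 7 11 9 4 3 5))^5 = [5, 1, 7, 10, 4, 2, 6, 11, 8, 9, 0, 3] = (0 5 2 7 11 3 10)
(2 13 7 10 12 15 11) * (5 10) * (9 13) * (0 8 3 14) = [8, 1, 9, 14, 4, 10, 6, 5, 3, 13, 12, 2, 15, 7, 0, 11] = (0 8 3 14)(2 9 13 7 5 10 12 15 11)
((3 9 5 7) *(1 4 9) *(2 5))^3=[0, 2, 3, 9, 5, 1, 6, 4, 8, 7]=(1 2 3 9 7 4 5)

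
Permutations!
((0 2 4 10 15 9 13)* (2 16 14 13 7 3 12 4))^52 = [0, 1, 2, 10, 9, 5, 6, 4, 8, 12, 7, 11, 15, 13, 14, 3, 16] = (16)(3 10 7 4 9 12 15)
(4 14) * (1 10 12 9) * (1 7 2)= (1 10 12 9 7 2)(4 14)= [0, 10, 1, 3, 14, 5, 6, 2, 8, 7, 12, 11, 9, 13, 4]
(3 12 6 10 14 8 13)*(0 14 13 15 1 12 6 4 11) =(0 14 8 15 1 12 4 11)(3 6 10 13) =[14, 12, 2, 6, 11, 5, 10, 7, 15, 9, 13, 0, 4, 3, 8, 1]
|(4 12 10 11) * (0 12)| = 5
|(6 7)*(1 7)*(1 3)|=4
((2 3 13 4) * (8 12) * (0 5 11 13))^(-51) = (0 2 13 5 3 4 11)(8 12) = [2, 1, 13, 4, 11, 3, 6, 7, 12, 9, 10, 0, 8, 5]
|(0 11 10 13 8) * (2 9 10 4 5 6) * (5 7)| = |(0 11 4 7 5 6 2 9 10 13 8)| = 11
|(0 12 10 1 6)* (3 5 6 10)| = 10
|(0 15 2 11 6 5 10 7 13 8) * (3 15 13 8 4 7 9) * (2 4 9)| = 40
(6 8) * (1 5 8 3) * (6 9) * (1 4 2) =(1 5 8 9 6 3 4 2) =[0, 5, 1, 4, 2, 8, 3, 7, 9, 6]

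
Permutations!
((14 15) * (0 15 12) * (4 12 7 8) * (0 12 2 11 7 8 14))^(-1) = (0 15)(2 4 8 14 7 11) = [15, 1, 4, 3, 8, 5, 6, 11, 14, 9, 10, 2, 12, 13, 7, 0]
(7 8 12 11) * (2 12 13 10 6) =(2 12 11 7 8 13 10 6) =[0, 1, 12, 3, 4, 5, 2, 8, 13, 9, 6, 7, 11, 10]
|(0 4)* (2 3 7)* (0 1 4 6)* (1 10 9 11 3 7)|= |(0 6)(1 4 10 9 11 3)(2 7)|= 6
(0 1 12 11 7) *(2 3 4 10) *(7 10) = (0 1 12 11 10 2 3 4 7) = [1, 12, 3, 4, 7, 5, 6, 0, 8, 9, 2, 10, 11]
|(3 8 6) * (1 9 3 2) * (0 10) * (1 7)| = 14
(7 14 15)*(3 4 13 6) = (3 4 13 6)(7 14 15) = [0, 1, 2, 4, 13, 5, 3, 14, 8, 9, 10, 11, 12, 6, 15, 7]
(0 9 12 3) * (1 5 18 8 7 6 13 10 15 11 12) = (0 9 1 5 18 8 7 6 13 10 15 11 12 3) = [9, 5, 2, 0, 4, 18, 13, 6, 7, 1, 15, 12, 3, 10, 14, 11, 16, 17, 8]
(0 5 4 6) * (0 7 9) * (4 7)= [5, 1, 2, 3, 6, 7, 4, 9, 8, 0]= (0 5 7 9)(4 6)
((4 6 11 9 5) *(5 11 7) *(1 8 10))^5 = [0, 10, 2, 3, 6, 4, 7, 5, 1, 11, 8, 9] = (1 10 8)(4 6 7 5)(9 11)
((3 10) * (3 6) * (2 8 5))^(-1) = (2 5 8)(3 6 10) = [0, 1, 5, 6, 4, 8, 10, 7, 2, 9, 3]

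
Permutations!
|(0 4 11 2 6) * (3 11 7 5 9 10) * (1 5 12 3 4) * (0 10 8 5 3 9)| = |(0 1 3 11 2 6 10 4 7 12 9 8 5)| = 13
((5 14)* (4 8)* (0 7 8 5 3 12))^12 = (0 5)(3 8)(4 12)(7 14) = [5, 1, 2, 8, 12, 0, 6, 14, 3, 9, 10, 11, 4, 13, 7]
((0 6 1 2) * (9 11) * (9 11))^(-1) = [2, 6, 1, 3, 4, 5, 0, 7, 8, 9, 10, 11] = (11)(0 2 1 6)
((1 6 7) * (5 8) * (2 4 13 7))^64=(1 13 2)(4 6 7)=[0, 13, 1, 3, 6, 5, 7, 4, 8, 9, 10, 11, 12, 2]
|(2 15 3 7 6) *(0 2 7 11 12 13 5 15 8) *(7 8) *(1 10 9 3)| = |(0 2 7 6 8)(1 10 9 3 11 12 13 5 15)| = 45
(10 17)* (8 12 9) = [0, 1, 2, 3, 4, 5, 6, 7, 12, 8, 17, 11, 9, 13, 14, 15, 16, 10] = (8 12 9)(10 17)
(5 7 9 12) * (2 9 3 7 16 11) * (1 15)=(1 15)(2 9 12 5 16 11)(3 7)=[0, 15, 9, 7, 4, 16, 6, 3, 8, 12, 10, 2, 5, 13, 14, 1, 11]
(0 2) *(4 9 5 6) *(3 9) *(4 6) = [2, 1, 0, 9, 3, 4, 6, 7, 8, 5] = (0 2)(3 9 5 4)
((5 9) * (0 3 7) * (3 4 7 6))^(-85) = (0 7 4)(3 6)(5 9) = [7, 1, 2, 6, 0, 9, 3, 4, 8, 5]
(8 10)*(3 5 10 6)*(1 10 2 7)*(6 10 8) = [0, 8, 7, 5, 4, 2, 3, 1, 10, 9, 6] = (1 8 10 6 3 5 2 7)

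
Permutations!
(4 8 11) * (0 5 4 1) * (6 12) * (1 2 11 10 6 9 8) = (0 5 4 1)(2 11)(6 12 9 8 10) = [5, 0, 11, 3, 1, 4, 12, 7, 10, 8, 6, 2, 9]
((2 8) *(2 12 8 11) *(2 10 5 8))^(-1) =(2 12 8 5 10 11) =[0, 1, 12, 3, 4, 10, 6, 7, 5, 9, 11, 2, 8]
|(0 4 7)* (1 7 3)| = 5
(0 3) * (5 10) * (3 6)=(0 6 3)(5 10)=[6, 1, 2, 0, 4, 10, 3, 7, 8, 9, 5]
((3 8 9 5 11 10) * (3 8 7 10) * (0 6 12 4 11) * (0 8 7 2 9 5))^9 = (0 6 12 4 11 3 2 9)(5 8)(7 10) = [6, 1, 9, 2, 11, 8, 12, 10, 5, 0, 7, 3, 4]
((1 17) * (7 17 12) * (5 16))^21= (1 12 7 17)(5 16)= [0, 12, 2, 3, 4, 16, 6, 17, 8, 9, 10, 11, 7, 13, 14, 15, 5, 1]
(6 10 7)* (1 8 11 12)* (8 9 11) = (1 9 11 12)(6 10 7) = [0, 9, 2, 3, 4, 5, 10, 6, 8, 11, 7, 12, 1]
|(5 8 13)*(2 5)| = 4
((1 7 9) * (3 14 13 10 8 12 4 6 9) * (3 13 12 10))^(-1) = (1 9 6 4 12 14 3 13 7)(8 10) = [0, 9, 2, 13, 12, 5, 4, 1, 10, 6, 8, 11, 14, 7, 3]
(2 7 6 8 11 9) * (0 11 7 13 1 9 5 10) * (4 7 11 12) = (0 12 4 7 6 8 11 5 10)(1 9 2 13) = [12, 9, 13, 3, 7, 10, 8, 6, 11, 2, 0, 5, 4, 1]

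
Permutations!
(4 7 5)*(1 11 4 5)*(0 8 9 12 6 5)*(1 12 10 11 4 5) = (0 8 9 10 11 5)(1 4 7 12 6) = [8, 4, 2, 3, 7, 0, 1, 12, 9, 10, 11, 5, 6]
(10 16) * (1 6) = [0, 6, 2, 3, 4, 5, 1, 7, 8, 9, 16, 11, 12, 13, 14, 15, 10] = (1 6)(10 16)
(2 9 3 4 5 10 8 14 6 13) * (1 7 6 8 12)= (1 7 6 13 2 9 3 4 5 10 12)(8 14)= [0, 7, 9, 4, 5, 10, 13, 6, 14, 3, 12, 11, 1, 2, 8]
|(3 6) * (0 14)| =|(0 14)(3 6)| =2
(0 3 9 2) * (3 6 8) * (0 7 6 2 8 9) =(0 2 7 6 9 8 3) =[2, 1, 7, 0, 4, 5, 9, 6, 3, 8]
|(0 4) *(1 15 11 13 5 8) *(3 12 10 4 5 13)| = 10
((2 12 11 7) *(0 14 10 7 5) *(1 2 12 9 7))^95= [9, 11, 5, 3, 4, 2, 6, 14, 8, 0, 12, 1, 10, 13, 7]= (0 9)(1 11)(2 5)(7 14)(10 12)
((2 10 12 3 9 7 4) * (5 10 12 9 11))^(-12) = (2 9 11)(3 4 10)(5 12 7) = [0, 1, 9, 4, 10, 12, 6, 5, 8, 11, 3, 2, 7]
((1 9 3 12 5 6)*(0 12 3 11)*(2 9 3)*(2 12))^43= (0 11 9 2)(1 5 3 6 12)= [11, 5, 0, 6, 4, 3, 12, 7, 8, 2, 10, 9, 1]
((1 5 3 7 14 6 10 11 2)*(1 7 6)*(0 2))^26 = [3, 0, 6, 7, 4, 2, 14, 10, 8, 9, 1, 5, 12, 13, 11] = (0 3 7 10 1)(2 6 14 11 5)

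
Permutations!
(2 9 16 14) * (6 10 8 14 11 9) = (2 6 10 8 14)(9 16 11) = [0, 1, 6, 3, 4, 5, 10, 7, 14, 16, 8, 9, 12, 13, 2, 15, 11]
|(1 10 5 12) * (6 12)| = 5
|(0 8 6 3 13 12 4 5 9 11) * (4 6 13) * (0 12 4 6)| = |(0 8 13 4 5 9 11 12)(3 6)| = 8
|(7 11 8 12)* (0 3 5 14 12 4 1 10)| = 11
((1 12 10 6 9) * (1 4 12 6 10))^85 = (12) = [0, 1, 2, 3, 4, 5, 6, 7, 8, 9, 10, 11, 12]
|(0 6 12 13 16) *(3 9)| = 10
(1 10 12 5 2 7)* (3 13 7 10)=(1 3 13 7)(2 10 12 5)=[0, 3, 10, 13, 4, 2, 6, 1, 8, 9, 12, 11, 5, 7]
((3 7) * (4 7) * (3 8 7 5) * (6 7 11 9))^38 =(3 5 4)(6 11 7 9 8) =[0, 1, 2, 5, 3, 4, 11, 9, 6, 8, 10, 7]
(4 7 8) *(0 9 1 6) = (0 9 1 6)(4 7 8) = [9, 6, 2, 3, 7, 5, 0, 8, 4, 1]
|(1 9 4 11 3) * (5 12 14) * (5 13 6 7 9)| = |(1 5 12 14 13 6 7 9 4 11 3)| = 11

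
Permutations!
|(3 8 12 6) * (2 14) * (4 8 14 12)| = 10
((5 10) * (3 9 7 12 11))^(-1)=(3 11 12 7 9)(5 10)=[0, 1, 2, 11, 4, 10, 6, 9, 8, 3, 5, 12, 7]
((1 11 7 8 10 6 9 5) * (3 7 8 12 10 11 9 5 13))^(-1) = (1 5 6 10 12 7 3 13 9)(8 11) = [0, 5, 2, 13, 4, 6, 10, 3, 11, 1, 12, 8, 7, 9]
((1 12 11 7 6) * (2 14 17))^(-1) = (1 6 7 11 12)(2 17 14) = [0, 6, 17, 3, 4, 5, 7, 11, 8, 9, 10, 12, 1, 13, 2, 15, 16, 14]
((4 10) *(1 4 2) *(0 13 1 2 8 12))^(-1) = (0 12 8 10 4 1 13) = [12, 13, 2, 3, 1, 5, 6, 7, 10, 9, 4, 11, 8, 0]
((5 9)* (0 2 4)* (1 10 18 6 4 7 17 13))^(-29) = (0 2 7 17 13 1 10 18 6 4)(5 9) = [2, 10, 7, 3, 0, 9, 4, 17, 8, 5, 18, 11, 12, 1, 14, 15, 16, 13, 6]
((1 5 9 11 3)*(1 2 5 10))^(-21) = (1 10)(2 3 11 9 5) = [0, 10, 3, 11, 4, 2, 6, 7, 8, 5, 1, 9]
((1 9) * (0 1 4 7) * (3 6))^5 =(9)(3 6) =[0, 1, 2, 6, 4, 5, 3, 7, 8, 9]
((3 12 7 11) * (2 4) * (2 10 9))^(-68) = [0, 1, 2, 3, 4, 5, 6, 7, 8, 9, 10, 11, 12] = (12)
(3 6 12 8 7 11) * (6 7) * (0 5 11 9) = (0 5 11 3 7 9)(6 12 8) = [5, 1, 2, 7, 4, 11, 12, 9, 6, 0, 10, 3, 8]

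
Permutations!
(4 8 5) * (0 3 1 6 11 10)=(0 3 1 6 11 10)(4 8 5)=[3, 6, 2, 1, 8, 4, 11, 7, 5, 9, 0, 10]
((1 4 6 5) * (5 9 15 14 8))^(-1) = (1 5 8 14 15 9 6 4) = [0, 5, 2, 3, 1, 8, 4, 7, 14, 6, 10, 11, 12, 13, 15, 9]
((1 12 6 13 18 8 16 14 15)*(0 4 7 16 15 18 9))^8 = (0 1 16 13 8 4 12 14 9 15 7 6 18) = [1, 16, 2, 3, 12, 5, 18, 6, 4, 15, 10, 11, 14, 8, 9, 7, 13, 17, 0]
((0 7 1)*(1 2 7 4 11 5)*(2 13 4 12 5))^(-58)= (0 5)(1 12)(2 13 11 7 4)= [5, 12, 13, 3, 2, 0, 6, 4, 8, 9, 10, 7, 1, 11]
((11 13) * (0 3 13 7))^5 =(13) =[0, 1, 2, 3, 4, 5, 6, 7, 8, 9, 10, 11, 12, 13]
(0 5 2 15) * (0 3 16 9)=(0 5 2 15 3 16 9)=[5, 1, 15, 16, 4, 2, 6, 7, 8, 0, 10, 11, 12, 13, 14, 3, 9]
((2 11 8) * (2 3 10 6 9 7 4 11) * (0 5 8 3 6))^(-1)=(0 10 3 11 4 7 9 6 8 5)=[10, 1, 2, 11, 7, 0, 8, 9, 5, 6, 3, 4]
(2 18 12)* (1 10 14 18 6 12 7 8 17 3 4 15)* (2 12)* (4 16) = [0, 10, 6, 16, 15, 5, 2, 8, 17, 9, 14, 11, 12, 13, 18, 1, 4, 3, 7] = (1 10 14 18 7 8 17 3 16 4 15)(2 6)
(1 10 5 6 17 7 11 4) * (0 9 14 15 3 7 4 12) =(0 9 14 15 3 7 11 12)(1 10 5 6 17 4) =[9, 10, 2, 7, 1, 6, 17, 11, 8, 14, 5, 12, 0, 13, 15, 3, 16, 4]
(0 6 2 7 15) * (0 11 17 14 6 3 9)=(0 3 9)(2 7 15 11 17 14 6)=[3, 1, 7, 9, 4, 5, 2, 15, 8, 0, 10, 17, 12, 13, 6, 11, 16, 14]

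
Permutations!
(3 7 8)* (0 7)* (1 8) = (0 7 1 8 3) = [7, 8, 2, 0, 4, 5, 6, 1, 3]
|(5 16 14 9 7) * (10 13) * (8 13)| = 15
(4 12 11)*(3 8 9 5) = (3 8 9 5)(4 12 11) = [0, 1, 2, 8, 12, 3, 6, 7, 9, 5, 10, 4, 11]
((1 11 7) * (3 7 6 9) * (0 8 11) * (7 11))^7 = [1, 7, 2, 9, 4, 5, 11, 8, 0, 6, 10, 3] = (0 1 7 8)(3 9 6 11)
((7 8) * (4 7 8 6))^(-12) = (8) = [0, 1, 2, 3, 4, 5, 6, 7, 8]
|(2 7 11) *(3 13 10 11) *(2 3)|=4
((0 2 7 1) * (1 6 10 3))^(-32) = (0 6 1 7 3 2 10) = [6, 7, 10, 2, 4, 5, 1, 3, 8, 9, 0]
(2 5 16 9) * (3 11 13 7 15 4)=(2 5 16 9)(3 11 13 7 15 4)=[0, 1, 5, 11, 3, 16, 6, 15, 8, 2, 10, 13, 12, 7, 14, 4, 9]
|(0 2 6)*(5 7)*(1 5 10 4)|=15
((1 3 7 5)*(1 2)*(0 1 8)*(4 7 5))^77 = [8, 0, 5, 1, 7, 3, 6, 4, 2] = (0 8 2 5 3 1)(4 7)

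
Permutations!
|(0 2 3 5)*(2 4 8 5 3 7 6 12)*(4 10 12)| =9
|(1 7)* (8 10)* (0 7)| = |(0 7 1)(8 10)| = 6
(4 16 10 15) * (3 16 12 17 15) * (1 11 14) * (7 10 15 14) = (1 11 7 10 3 16 15 4 12 17 14) = [0, 11, 2, 16, 12, 5, 6, 10, 8, 9, 3, 7, 17, 13, 1, 4, 15, 14]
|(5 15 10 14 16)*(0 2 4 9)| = 20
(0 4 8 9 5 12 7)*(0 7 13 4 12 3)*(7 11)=(0 12 13 4 8 9 5 3)(7 11)=[12, 1, 2, 0, 8, 3, 6, 11, 9, 5, 10, 7, 13, 4]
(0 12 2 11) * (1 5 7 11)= (0 12 2 1 5 7 11)= [12, 5, 1, 3, 4, 7, 6, 11, 8, 9, 10, 0, 2]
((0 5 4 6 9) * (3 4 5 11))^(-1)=[9, 1, 2, 11, 3, 5, 4, 7, 8, 6, 10, 0]=(0 9 6 4 3 11)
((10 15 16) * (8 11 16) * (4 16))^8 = (4 10 8)(11 16 15) = [0, 1, 2, 3, 10, 5, 6, 7, 4, 9, 8, 16, 12, 13, 14, 11, 15]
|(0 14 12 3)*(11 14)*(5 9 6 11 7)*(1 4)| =|(0 7 5 9 6 11 14 12 3)(1 4)| =18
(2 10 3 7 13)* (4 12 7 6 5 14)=(2 10 3 6 5 14 4 12 7 13)=[0, 1, 10, 6, 12, 14, 5, 13, 8, 9, 3, 11, 7, 2, 4]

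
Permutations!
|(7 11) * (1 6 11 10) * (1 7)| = 6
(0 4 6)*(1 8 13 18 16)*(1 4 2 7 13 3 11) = (0 2 7 13 18 16 4 6)(1 8 3 11) = [2, 8, 7, 11, 6, 5, 0, 13, 3, 9, 10, 1, 12, 18, 14, 15, 4, 17, 16]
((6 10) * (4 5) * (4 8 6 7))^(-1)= (4 7 10 6 8 5)= [0, 1, 2, 3, 7, 4, 8, 10, 5, 9, 6]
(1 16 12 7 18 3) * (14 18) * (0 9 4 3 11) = (0 9 4 3 1 16 12 7 14 18 11) = [9, 16, 2, 1, 3, 5, 6, 14, 8, 4, 10, 0, 7, 13, 18, 15, 12, 17, 11]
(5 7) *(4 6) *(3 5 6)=(3 5 7 6 4)=[0, 1, 2, 5, 3, 7, 4, 6]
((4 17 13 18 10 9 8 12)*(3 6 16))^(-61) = (3 16 6)(4 18 8 17 10 12 13 9) = [0, 1, 2, 16, 18, 5, 3, 7, 17, 4, 12, 11, 13, 9, 14, 15, 6, 10, 8]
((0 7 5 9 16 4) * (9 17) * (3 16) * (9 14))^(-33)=[17, 1, 2, 0, 5, 9, 6, 14, 8, 4, 10, 11, 12, 13, 16, 15, 7, 3]=(0 17 3)(4 5 9)(7 14 16)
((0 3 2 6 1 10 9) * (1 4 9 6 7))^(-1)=(0 9 4 6 10 1 7 2 3)=[9, 7, 3, 0, 6, 5, 10, 2, 8, 4, 1]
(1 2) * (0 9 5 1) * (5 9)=[5, 2, 0, 3, 4, 1, 6, 7, 8, 9]=(9)(0 5 1 2)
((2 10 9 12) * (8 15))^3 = [0, 1, 12, 3, 4, 5, 6, 7, 15, 10, 2, 11, 9, 13, 14, 8] = (2 12 9 10)(8 15)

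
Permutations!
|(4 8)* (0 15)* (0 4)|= |(0 15 4 8)|= 4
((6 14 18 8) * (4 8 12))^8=(4 6 18)(8 14 12)=[0, 1, 2, 3, 6, 5, 18, 7, 14, 9, 10, 11, 8, 13, 12, 15, 16, 17, 4]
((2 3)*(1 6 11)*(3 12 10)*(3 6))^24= (1 12 11 2 6 3 10)= [0, 12, 6, 10, 4, 5, 3, 7, 8, 9, 1, 2, 11]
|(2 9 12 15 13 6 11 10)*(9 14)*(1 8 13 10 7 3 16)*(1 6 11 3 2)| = |(1 8 13 11 7 2 14 9 12 15 10)(3 16 6)| = 33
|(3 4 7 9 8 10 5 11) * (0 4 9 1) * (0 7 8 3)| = |(0 4 8 10 5 11)(1 7)(3 9)| = 6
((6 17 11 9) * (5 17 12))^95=(5 12 6 9 11 17)=[0, 1, 2, 3, 4, 12, 9, 7, 8, 11, 10, 17, 6, 13, 14, 15, 16, 5]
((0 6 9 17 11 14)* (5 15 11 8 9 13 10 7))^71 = (0 14 11 15 5 7 10 13 6)(8 17 9) = [14, 1, 2, 3, 4, 7, 0, 10, 17, 8, 13, 15, 12, 6, 11, 5, 16, 9]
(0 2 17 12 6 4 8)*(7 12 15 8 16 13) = [2, 1, 17, 3, 16, 5, 4, 12, 0, 9, 10, 11, 6, 7, 14, 8, 13, 15] = (0 2 17 15 8)(4 16 13 7 12 6)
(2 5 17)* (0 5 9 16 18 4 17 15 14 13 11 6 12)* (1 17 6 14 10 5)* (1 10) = (0 10 5 15 1 17 2 9 16 18 4 6 12)(11 14 13) = [10, 17, 9, 3, 6, 15, 12, 7, 8, 16, 5, 14, 0, 11, 13, 1, 18, 2, 4]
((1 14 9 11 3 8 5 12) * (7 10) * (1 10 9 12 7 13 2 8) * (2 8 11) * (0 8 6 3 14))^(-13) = (0 8 5 7 9 2 11 14 12 10 13 6 3 1) = [8, 0, 11, 1, 4, 7, 3, 9, 5, 2, 13, 14, 10, 6, 12]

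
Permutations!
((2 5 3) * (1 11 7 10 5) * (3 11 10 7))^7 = (1 10 5 11 3 2) = [0, 10, 1, 2, 4, 11, 6, 7, 8, 9, 5, 3]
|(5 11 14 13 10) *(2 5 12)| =|(2 5 11 14 13 10 12)| =7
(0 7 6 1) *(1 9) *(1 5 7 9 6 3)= [9, 0, 2, 1, 4, 7, 6, 3, 8, 5]= (0 9 5 7 3 1)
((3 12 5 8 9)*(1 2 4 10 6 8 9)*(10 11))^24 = [0, 11, 10, 3, 6, 5, 2, 7, 4, 9, 1, 8, 12] = (12)(1 11 8 4 6 2 10)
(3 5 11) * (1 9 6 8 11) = (1 9 6 8 11 3 5) = [0, 9, 2, 5, 4, 1, 8, 7, 11, 6, 10, 3]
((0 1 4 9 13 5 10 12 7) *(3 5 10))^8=[0, 1, 2, 3, 4, 5, 6, 7, 8, 9, 10, 11, 12, 13]=(13)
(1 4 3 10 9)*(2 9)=(1 4 3 10 2 9)=[0, 4, 9, 10, 3, 5, 6, 7, 8, 1, 2]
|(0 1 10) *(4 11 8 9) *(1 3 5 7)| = |(0 3 5 7 1 10)(4 11 8 9)| = 12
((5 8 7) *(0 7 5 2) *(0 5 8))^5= [7, 1, 5, 3, 4, 0, 6, 2, 8]= (8)(0 7 2 5)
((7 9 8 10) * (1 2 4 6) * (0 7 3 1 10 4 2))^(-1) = (0 1 3 10 6 4 8 9 7) = [1, 3, 2, 10, 8, 5, 4, 0, 9, 7, 6]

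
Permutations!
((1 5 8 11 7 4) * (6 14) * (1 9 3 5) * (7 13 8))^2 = (14)(3 7 9 5 4)(8 13 11) = [0, 1, 2, 7, 3, 4, 6, 9, 13, 5, 10, 8, 12, 11, 14]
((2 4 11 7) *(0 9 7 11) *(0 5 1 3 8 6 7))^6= (11)(1 4 7 8)(2 6 3 5)= [0, 4, 6, 5, 7, 2, 3, 8, 1, 9, 10, 11]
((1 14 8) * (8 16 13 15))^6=(16)=[0, 1, 2, 3, 4, 5, 6, 7, 8, 9, 10, 11, 12, 13, 14, 15, 16]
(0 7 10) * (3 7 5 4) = (0 5 4 3 7 10) = [5, 1, 2, 7, 3, 4, 6, 10, 8, 9, 0]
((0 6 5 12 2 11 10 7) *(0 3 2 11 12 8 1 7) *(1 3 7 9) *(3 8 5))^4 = [12, 1, 0, 10, 4, 5, 11, 7, 8, 9, 2, 3, 6] = (0 12 6 11 3 10 2)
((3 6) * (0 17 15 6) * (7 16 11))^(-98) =(0 15 3 17 6)(7 16 11) =[15, 1, 2, 17, 4, 5, 0, 16, 8, 9, 10, 7, 12, 13, 14, 3, 11, 6]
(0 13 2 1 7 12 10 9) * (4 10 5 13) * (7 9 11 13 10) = (0 4 7 12 5 10 11 13 2 1 9) = [4, 9, 1, 3, 7, 10, 6, 12, 8, 0, 11, 13, 5, 2]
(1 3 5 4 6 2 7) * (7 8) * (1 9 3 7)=(1 7 9 3 5 4 6 2 8)=[0, 7, 8, 5, 6, 4, 2, 9, 1, 3]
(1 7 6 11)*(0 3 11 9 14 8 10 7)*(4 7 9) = (0 3 11 1)(4 7 6)(8 10 9 14) = [3, 0, 2, 11, 7, 5, 4, 6, 10, 14, 9, 1, 12, 13, 8]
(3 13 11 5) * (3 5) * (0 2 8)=(0 2 8)(3 13 11)=[2, 1, 8, 13, 4, 5, 6, 7, 0, 9, 10, 3, 12, 11]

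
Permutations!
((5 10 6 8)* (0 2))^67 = (0 2)(5 8 6 10) = [2, 1, 0, 3, 4, 8, 10, 7, 6, 9, 5]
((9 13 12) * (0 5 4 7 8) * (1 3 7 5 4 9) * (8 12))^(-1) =[8, 12, 2, 1, 0, 4, 6, 3, 13, 5, 10, 11, 7, 9] =(0 8 13 9 5 4)(1 12 7 3)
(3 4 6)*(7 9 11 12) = (3 4 6)(7 9 11 12) = [0, 1, 2, 4, 6, 5, 3, 9, 8, 11, 10, 12, 7]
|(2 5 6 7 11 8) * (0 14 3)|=|(0 14 3)(2 5 6 7 11 8)|=6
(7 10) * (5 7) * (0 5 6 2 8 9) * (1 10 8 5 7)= (0 7 8 9)(1 10 6 2 5)= [7, 10, 5, 3, 4, 1, 2, 8, 9, 0, 6]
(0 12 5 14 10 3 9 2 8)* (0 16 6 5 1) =[12, 0, 8, 9, 4, 14, 5, 7, 16, 2, 3, 11, 1, 13, 10, 15, 6] =(0 12 1)(2 8 16 6 5 14 10 3 9)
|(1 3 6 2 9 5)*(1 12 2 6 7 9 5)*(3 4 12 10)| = 9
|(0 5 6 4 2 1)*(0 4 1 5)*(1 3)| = 6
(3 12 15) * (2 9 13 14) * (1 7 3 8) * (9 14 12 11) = (1 7 3 11 9 13 12 15 8)(2 14) = [0, 7, 14, 11, 4, 5, 6, 3, 1, 13, 10, 9, 15, 12, 2, 8]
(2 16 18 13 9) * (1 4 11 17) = (1 4 11 17)(2 16 18 13 9) = [0, 4, 16, 3, 11, 5, 6, 7, 8, 2, 10, 17, 12, 9, 14, 15, 18, 1, 13]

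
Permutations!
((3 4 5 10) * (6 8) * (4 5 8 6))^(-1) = (3 10 5)(4 8) = [0, 1, 2, 10, 8, 3, 6, 7, 4, 9, 5]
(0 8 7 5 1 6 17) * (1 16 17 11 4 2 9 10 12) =(0 8 7 5 16 17)(1 6 11 4 2 9 10 12) =[8, 6, 9, 3, 2, 16, 11, 5, 7, 10, 12, 4, 1, 13, 14, 15, 17, 0]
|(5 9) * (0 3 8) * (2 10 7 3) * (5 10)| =|(0 2 5 9 10 7 3 8)| =8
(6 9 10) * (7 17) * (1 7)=[0, 7, 2, 3, 4, 5, 9, 17, 8, 10, 6, 11, 12, 13, 14, 15, 16, 1]=(1 7 17)(6 9 10)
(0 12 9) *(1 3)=[12, 3, 2, 1, 4, 5, 6, 7, 8, 0, 10, 11, 9]=(0 12 9)(1 3)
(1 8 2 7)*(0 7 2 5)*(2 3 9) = [7, 8, 3, 9, 4, 0, 6, 1, 5, 2] = (0 7 1 8 5)(2 3 9)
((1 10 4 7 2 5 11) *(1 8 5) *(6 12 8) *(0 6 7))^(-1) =(0 4 10 1 2 7 11 5 8 12 6) =[4, 2, 7, 3, 10, 8, 0, 11, 12, 9, 1, 5, 6]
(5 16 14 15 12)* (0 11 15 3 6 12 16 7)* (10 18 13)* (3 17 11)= [3, 1, 2, 6, 4, 7, 12, 0, 8, 9, 18, 15, 5, 10, 17, 16, 14, 11, 13]= (0 3 6 12 5 7)(10 18 13)(11 15 16 14 17)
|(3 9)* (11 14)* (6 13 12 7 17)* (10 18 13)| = |(3 9)(6 10 18 13 12 7 17)(11 14)| = 14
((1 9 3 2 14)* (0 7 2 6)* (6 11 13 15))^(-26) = [11, 0, 15, 2, 4, 5, 3, 13, 8, 7, 10, 14, 12, 1, 6, 9] = (0 11 14 6 3 2 15 9 7 13 1)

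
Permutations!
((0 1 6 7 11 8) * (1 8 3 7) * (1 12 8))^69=(0 8 12 6 1)=[8, 0, 2, 3, 4, 5, 1, 7, 12, 9, 10, 11, 6]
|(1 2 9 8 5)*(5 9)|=6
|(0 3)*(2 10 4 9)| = 4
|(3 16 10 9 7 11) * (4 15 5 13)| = |(3 16 10 9 7 11)(4 15 5 13)| = 12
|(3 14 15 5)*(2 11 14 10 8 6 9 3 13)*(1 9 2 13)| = 11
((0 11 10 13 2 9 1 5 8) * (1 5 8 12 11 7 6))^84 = (13)(0 8 1 6 7) = [8, 6, 2, 3, 4, 5, 7, 0, 1, 9, 10, 11, 12, 13]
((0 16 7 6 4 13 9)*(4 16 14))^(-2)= (0 13 14 9 4)(6 16 7)= [13, 1, 2, 3, 0, 5, 16, 6, 8, 4, 10, 11, 12, 14, 9, 15, 7]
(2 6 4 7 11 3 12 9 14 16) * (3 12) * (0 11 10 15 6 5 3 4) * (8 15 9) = [11, 1, 5, 4, 7, 3, 0, 10, 15, 14, 9, 12, 8, 13, 16, 6, 2] = (0 11 12 8 15 6)(2 5 3 4 7 10 9 14 16)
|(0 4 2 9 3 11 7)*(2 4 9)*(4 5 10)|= |(0 9 3 11 7)(4 5 10)|= 15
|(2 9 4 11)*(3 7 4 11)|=3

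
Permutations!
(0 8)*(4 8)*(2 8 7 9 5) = (0 4 7 9 5 2 8) = [4, 1, 8, 3, 7, 2, 6, 9, 0, 5]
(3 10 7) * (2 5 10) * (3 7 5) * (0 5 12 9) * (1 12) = (0 5 10 1 12 9)(2 3) = [5, 12, 3, 2, 4, 10, 6, 7, 8, 0, 1, 11, 9]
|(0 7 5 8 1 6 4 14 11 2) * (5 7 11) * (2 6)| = 9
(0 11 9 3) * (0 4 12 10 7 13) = (0 11 9 3 4 12 10 7 13) = [11, 1, 2, 4, 12, 5, 6, 13, 8, 3, 7, 9, 10, 0]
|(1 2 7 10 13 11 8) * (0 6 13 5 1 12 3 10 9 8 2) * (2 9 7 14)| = |(0 6 13 11 9 8 12 3 10 5 1)(2 14)| = 22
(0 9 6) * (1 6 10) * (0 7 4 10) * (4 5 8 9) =(0 4 10 1 6 7 5 8 9) =[4, 6, 2, 3, 10, 8, 7, 5, 9, 0, 1]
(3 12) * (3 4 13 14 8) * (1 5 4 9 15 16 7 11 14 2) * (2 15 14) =(1 5 4 13 15 16 7 11 2)(3 12 9 14 8) =[0, 5, 1, 12, 13, 4, 6, 11, 3, 14, 10, 2, 9, 15, 8, 16, 7]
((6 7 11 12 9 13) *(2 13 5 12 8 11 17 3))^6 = (17) = [0, 1, 2, 3, 4, 5, 6, 7, 8, 9, 10, 11, 12, 13, 14, 15, 16, 17]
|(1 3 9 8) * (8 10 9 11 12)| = |(1 3 11 12 8)(9 10)| = 10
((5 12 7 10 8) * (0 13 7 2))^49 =(0 13 7 10 8 5 12 2) =[13, 1, 0, 3, 4, 12, 6, 10, 5, 9, 8, 11, 2, 7]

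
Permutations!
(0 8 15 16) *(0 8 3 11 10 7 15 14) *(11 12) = (0 3 12 11 10 7 15 16 8 14) = [3, 1, 2, 12, 4, 5, 6, 15, 14, 9, 7, 10, 11, 13, 0, 16, 8]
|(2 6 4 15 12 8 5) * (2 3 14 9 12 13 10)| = |(2 6 4 15 13 10)(3 14 9 12 8 5)| = 6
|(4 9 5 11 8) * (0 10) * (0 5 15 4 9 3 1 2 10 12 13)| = 30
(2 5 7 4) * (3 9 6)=(2 5 7 4)(3 9 6)=[0, 1, 5, 9, 2, 7, 3, 4, 8, 6]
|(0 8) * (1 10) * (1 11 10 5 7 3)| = 4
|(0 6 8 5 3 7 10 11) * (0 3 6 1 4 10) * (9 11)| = |(0 1 4 10 9 11 3 7)(5 6 8)| = 24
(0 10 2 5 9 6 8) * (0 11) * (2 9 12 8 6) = [10, 1, 5, 3, 4, 12, 6, 7, 11, 2, 9, 0, 8] = (0 10 9 2 5 12 8 11)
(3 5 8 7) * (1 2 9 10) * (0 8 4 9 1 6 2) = (0 8 7 3 5 4 9 10 6 2 1) = [8, 0, 1, 5, 9, 4, 2, 3, 7, 10, 6]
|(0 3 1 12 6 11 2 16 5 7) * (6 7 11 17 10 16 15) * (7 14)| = 24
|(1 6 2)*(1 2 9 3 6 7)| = 6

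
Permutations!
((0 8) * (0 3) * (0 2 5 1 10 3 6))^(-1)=[6, 5, 3, 10, 4, 2, 8, 7, 0, 9, 1]=(0 6 8)(1 5 2 3 10)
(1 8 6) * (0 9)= [9, 8, 2, 3, 4, 5, 1, 7, 6, 0]= (0 9)(1 8 6)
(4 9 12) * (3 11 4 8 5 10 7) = [0, 1, 2, 11, 9, 10, 6, 3, 5, 12, 7, 4, 8] = (3 11 4 9 12 8 5 10 7)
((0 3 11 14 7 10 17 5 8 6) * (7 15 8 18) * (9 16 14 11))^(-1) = [6, 1, 2, 0, 4, 17, 8, 18, 15, 3, 7, 11, 12, 13, 16, 14, 9, 10, 5] = (0 6 8 15 14 16 9 3)(5 17 10 7 18)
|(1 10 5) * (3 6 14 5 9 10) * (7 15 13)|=|(1 3 6 14 5)(7 15 13)(9 10)|=30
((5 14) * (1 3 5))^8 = (14) = [0, 1, 2, 3, 4, 5, 6, 7, 8, 9, 10, 11, 12, 13, 14]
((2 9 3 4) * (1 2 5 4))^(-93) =(1 3 9 2)(4 5) =[0, 3, 1, 9, 5, 4, 6, 7, 8, 2]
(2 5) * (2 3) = (2 5 3) = [0, 1, 5, 2, 4, 3]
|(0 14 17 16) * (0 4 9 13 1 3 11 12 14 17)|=|(0 17 16 4 9 13 1 3 11 12 14)|=11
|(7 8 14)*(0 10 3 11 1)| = 15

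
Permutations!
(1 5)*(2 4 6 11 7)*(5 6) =(1 6 11 7 2 4 5) =[0, 6, 4, 3, 5, 1, 11, 2, 8, 9, 10, 7]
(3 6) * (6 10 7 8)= (3 10 7 8 6)= [0, 1, 2, 10, 4, 5, 3, 8, 6, 9, 7]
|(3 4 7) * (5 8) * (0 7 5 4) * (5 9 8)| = |(0 7 3)(4 9 8)| = 3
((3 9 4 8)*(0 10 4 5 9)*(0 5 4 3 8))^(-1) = (0 4 9 5 3 10) = [4, 1, 2, 10, 9, 3, 6, 7, 8, 5, 0]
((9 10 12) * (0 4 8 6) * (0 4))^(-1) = (4 6 8)(9 12 10) = [0, 1, 2, 3, 6, 5, 8, 7, 4, 12, 9, 11, 10]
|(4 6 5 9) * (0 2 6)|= |(0 2 6 5 9 4)|= 6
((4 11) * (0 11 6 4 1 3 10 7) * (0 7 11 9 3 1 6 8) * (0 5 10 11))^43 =(0 5 4 11 9 10 8 6 3) =[5, 1, 2, 0, 11, 4, 3, 7, 6, 10, 8, 9]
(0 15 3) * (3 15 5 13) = [5, 1, 2, 0, 4, 13, 6, 7, 8, 9, 10, 11, 12, 3, 14, 15] = (15)(0 5 13 3)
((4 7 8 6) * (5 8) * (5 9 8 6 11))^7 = (11) = [0, 1, 2, 3, 4, 5, 6, 7, 8, 9, 10, 11]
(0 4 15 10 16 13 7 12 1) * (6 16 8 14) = (0 4 15 10 8 14 6 16 13 7 12 1) = [4, 0, 2, 3, 15, 5, 16, 12, 14, 9, 8, 11, 1, 7, 6, 10, 13]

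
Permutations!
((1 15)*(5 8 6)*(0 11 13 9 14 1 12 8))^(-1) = [5, 14, 2, 3, 4, 6, 8, 7, 12, 13, 10, 0, 15, 11, 9, 1] = (0 5 6 8 12 15 1 14 9 13 11)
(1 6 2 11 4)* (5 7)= (1 6 2 11 4)(5 7)= [0, 6, 11, 3, 1, 7, 2, 5, 8, 9, 10, 4]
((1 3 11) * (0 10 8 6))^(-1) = (0 6 8 10)(1 11 3) = [6, 11, 2, 1, 4, 5, 8, 7, 10, 9, 0, 3]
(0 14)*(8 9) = (0 14)(8 9) = [14, 1, 2, 3, 4, 5, 6, 7, 9, 8, 10, 11, 12, 13, 0]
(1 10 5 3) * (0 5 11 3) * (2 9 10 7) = (0 5)(1 7 2 9 10 11 3) = [5, 7, 9, 1, 4, 0, 6, 2, 8, 10, 11, 3]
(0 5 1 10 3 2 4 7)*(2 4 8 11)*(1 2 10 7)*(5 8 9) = (0 8 11 10 3 4 1 7)(2 9 5) = [8, 7, 9, 4, 1, 2, 6, 0, 11, 5, 3, 10]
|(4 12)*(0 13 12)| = 4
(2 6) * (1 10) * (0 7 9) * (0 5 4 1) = (0 7 9 5 4 1 10)(2 6) = [7, 10, 6, 3, 1, 4, 2, 9, 8, 5, 0]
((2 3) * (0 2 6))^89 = [2, 1, 3, 6, 4, 5, 0] = (0 2 3 6)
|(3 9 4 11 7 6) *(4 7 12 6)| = |(3 9 7 4 11 12 6)| = 7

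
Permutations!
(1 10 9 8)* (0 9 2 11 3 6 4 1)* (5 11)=(0 9 8)(1 10 2 5 11 3 6 4)=[9, 10, 5, 6, 1, 11, 4, 7, 0, 8, 2, 3]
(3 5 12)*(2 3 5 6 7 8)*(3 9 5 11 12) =(2 9 5 3 6 7 8)(11 12) =[0, 1, 9, 6, 4, 3, 7, 8, 2, 5, 10, 12, 11]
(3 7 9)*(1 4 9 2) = [0, 4, 1, 7, 9, 5, 6, 2, 8, 3] = (1 4 9 3 7 2)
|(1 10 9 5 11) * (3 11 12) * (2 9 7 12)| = |(1 10 7 12 3 11)(2 9 5)| = 6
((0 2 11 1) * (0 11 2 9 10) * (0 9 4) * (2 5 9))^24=(11)=[0, 1, 2, 3, 4, 5, 6, 7, 8, 9, 10, 11]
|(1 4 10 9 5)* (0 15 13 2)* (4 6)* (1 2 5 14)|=|(0 15 13 5 2)(1 6 4 10 9 14)|=30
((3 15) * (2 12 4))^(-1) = (2 4 12)(3 15) = [0, 1, 4, 15, 12, 5, 6, 7, 8, 9, 10, 11, 2, 13, 14, 3]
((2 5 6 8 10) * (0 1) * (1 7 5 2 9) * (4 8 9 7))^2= (0 8 7 6 1 4 10 5 9)= [8, 4, 2, 3, 10, 9, 1, 6, 7, 0, 5]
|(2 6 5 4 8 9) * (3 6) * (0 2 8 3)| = 4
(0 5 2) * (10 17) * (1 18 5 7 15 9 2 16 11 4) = [7, 18, 0, 3, 1, 16, 6, 15, 8, 2, 17, 4, 12, 13, 14, 9, 11, 10, 5] = (0 7 15 9 2)(1 18 5 16 11 4)(10 17)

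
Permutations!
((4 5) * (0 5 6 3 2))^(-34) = [4, 1, 5, 0, 3, 6, 2] = (0 4 3)(2 5 6)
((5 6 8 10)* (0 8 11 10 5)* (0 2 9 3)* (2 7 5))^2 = (0 2 3 8 9)(5 11 7 6 10) = [2, 1, 3, 8, 4, 11, 10, 6, 9, 0, 5, 7]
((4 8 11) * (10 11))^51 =(4 11 10 8) =[0, 1, 2, 3, 11, 5, 6, 7, 4, 9, 8, 10]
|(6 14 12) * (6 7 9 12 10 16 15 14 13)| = 12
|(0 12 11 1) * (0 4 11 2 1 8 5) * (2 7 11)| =|(0 12 7 11 8 5)(1 4 2)| =6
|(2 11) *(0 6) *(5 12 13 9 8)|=10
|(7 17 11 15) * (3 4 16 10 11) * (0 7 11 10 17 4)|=|(0 7 4 16 17 3)(11 15)|=6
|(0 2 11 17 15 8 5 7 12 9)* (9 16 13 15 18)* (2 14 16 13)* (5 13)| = |(0 14 16 2 11 17 18 9)(5 7 12)(8 13 15)| = 24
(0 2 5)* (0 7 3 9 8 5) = (0 2)(3 9 8 5 7) = [2, 1, 0, 9, 4, 7, 6, 3, 5, 8]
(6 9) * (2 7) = (2 7)(6 9) = [0, 1, 7, 3, 4, 5, 9, 2, 8, 6]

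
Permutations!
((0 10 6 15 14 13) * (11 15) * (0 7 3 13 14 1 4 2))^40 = (15)(3 13 7) = [0, 1, 2, 13, 4, 5, 6, 3, 8, 9, 10, 11, 12, 7, 14, 15]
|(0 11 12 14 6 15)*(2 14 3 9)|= 9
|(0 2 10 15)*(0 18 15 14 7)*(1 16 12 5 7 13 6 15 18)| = 12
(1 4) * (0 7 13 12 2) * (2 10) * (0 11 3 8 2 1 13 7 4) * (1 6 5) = (0 4 13 12 10 6 5 1)(2 11 3 8) = [4, 0, 11, 8, 13, 1, 5, 7, 2, 9, 6, 3, 10, 12]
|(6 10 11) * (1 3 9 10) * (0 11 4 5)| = 9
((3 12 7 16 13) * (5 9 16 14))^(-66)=(3 16 5 7)(9 14 12 13)=[0, 1, 2, 16, 4, 7, 6, 3, 8, 14, 10, 11, 13, 9, 12, 15, 5]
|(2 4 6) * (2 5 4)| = 3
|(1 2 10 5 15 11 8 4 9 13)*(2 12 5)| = 18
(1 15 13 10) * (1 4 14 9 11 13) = (1 15)(4 14 9 11 13 10) = [0, 15, 2, 3, 14, 5, 6, 7, 8, 11, 4, 13, 12, 10, 9, 1]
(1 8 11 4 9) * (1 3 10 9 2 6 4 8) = (2 6 4)(3 10 9)(8 11) = [0, 1, 6, 10, 2, 5, 4, 7, 11, 3, 9, 8]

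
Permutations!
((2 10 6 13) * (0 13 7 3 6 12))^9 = (0 12 10 2 13) = [12, 1, 13, 3, 4, 5, 6, 7, 8, 9, 2, 11, 10, 0]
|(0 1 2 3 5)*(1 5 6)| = 4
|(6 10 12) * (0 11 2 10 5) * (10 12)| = 6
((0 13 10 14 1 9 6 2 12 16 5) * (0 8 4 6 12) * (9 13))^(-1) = [2, 14, 6, 3, 8, 16, 4, 7, 5, 0, 13, 11, 9, 1, 10, 15, 12] = (0 2 6 4 8 5 16 12 9)(1 14 10 13)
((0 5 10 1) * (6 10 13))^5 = (0 1 10 6 13 5) = [1, 10, 2, 3, 4, 0, 13, 7, 8, 9, 6, 11, 12, 5]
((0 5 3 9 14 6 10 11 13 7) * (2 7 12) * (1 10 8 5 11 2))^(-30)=(14)(0 13 1 2)(7 11 12 10)=[13, 2, 0, 3, 4, 5, 6, 11, 8, 9, 7, 12, 10, 1, 14]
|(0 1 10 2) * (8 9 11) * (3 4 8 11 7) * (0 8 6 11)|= 11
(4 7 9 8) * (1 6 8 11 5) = (1 6 8 4 7 9 11 5) = [0, 6, 2, 3, 7, 1, 8, 9, 4, 11, 10, 5]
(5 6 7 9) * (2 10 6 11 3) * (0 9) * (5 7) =(0 9 7)(2 10 6 5 11 3) =[9, 1, 10, 2, 4, 11, 5, 0, 8, 7, 6, 3]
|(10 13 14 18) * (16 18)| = 5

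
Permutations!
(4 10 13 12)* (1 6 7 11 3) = (1 6 7 11 3)(4 10 13 12) = [0, 6, 2, 1, 10, 5, 7, 11, 8, 9, 13, 3, 4, 12]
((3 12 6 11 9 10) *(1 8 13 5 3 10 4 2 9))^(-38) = (1 13 3 6)(2 9 4)(5 12 11 8) = [0, 13, 9, 6, 2, 12, 1, 7, 5, 4, 10, 8, 11, 3]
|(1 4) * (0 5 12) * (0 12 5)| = 2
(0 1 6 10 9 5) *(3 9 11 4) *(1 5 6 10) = (0 5)(1 10 11 4 3 9 6) = [5, 10, 2, 9, 3, 0, 1, 7, 8, 6, 11, 4]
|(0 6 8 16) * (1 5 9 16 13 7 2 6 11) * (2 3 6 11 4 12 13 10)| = 15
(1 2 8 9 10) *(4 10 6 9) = (1 2 8 4 10)(6 9) = [0, 2, 8, 3, 10, 5, 9, 7, 4, 6, 1]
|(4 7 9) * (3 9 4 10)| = 6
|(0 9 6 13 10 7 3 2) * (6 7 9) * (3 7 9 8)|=7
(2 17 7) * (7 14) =(2 17 14 7) =[0, 1, 17, 3, 4, 5, 6, 2, 8, 9, 10, 11, 12, 13, 7, 15, 16, 14]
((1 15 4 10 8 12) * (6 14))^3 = (1 10)(4 12)(6 14)(8 15) = [0, 10, 2, 3, 12, 5, 14, 7, 15, 9, 1, 11, 4, 13, 6, 8]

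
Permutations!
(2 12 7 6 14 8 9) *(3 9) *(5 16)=(2 12 7 6 14 8 3 9)(5 16)=[0, 1, 12, 9, 4, 16, 14, 6, 3, 2, 10, 11, 7, 13, 8, 15, 5]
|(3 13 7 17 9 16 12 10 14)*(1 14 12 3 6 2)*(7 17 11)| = 20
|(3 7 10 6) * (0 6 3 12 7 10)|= |(0 6 12 7)(3 10)|= 4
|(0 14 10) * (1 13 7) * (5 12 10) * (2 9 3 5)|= 24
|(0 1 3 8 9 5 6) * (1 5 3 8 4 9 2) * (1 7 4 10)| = |(0 5 6)(1 8 2 7 4 9 3 10)| = 24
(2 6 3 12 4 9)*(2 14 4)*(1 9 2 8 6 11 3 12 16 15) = (1 9 14 4 2 11 3 16 15)(6 12 8) = [0, 9, 11, 16, 2, 5, 12, 7, 6, 14, 10, 3, 8, 13, 4, 1, 15]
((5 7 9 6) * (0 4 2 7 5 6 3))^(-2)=(0 9 2)(3 7 4)=[9, 1, 0, 7, 3, 5, 6, 4, 8, 2]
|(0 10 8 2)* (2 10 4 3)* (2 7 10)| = 7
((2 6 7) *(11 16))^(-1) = (2 7 6)(11 16) = [0, 1, 7, 3, 4, 5, 2, 6, 8, 9, 10, 16, 12, 13, 14, 15, 11]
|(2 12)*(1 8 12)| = 4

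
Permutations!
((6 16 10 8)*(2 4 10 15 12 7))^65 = (2 10 6 15 7 4 8 16 12) = [0, 1, 10, 3, 8, 5, 15, 4, 16, 9, 6, 11, 2, 13, 14, 7, 12]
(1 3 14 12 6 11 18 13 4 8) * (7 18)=(1 3 14 12 6 11 7 18 13 4 8)=[0, 3, 2, 14, 8, 5, 11, 18, 1, 9, 10, 7, 6, 4, 12, 15, 16, 17, 13]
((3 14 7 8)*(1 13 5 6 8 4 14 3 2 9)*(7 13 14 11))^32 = [0, 1, 2, 3, 7, 5, 6, 11, 8, 9, 10, 4, 12, 13, 14] = (14)(4 7 11)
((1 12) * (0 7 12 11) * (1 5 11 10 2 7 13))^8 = [11, 13, 10, 3, 4, 12, 6, 2, 8, 9, 1, 5, 7, 0] = (0 11 5 12 7 2 10 1 13)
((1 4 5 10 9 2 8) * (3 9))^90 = [0, 5, 1, 2, 10, 3, 6, 7, 4, 8, 9] = (1 5 3 2)(4 10 9 8)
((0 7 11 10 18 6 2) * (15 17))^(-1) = (0 2 6 18 10 11 7)(15 17) = [2, 1, 6, 3, 4, 5, 18, 0, 8, 9, 11, 7, 12, 13, 14, 17, 16, 15, 10]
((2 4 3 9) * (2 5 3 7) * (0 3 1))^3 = (0 5 3 1 9) = [5, 9, 2, 1, 4, 3, 6, 7, 8, 0]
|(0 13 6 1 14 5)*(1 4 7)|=8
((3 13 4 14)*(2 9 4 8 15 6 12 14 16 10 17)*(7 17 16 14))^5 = [0, 1, 13, 12, 15, 5, 9, 14, 17, 8, 16, 11, 4, 7, 6, 2, 10, 3] = (2 13 7 14 6 9 8 17 3 12 4 15)(10 16)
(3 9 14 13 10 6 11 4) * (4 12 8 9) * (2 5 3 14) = (2 5 3 4 14 13 10 6 11 12 8 9) = [0, 1, 5, 4, 14, 3, 11, 7, 9, 2, 6, 12, 8, 10, 13]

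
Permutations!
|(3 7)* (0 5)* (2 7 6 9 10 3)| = 4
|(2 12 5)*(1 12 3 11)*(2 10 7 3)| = 7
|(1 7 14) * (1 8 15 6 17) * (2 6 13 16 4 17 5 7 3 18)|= 14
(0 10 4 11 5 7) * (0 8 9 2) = (0 10 4 11 5 7 8 9 2) = [10, 1, 0, 3, 11, 7, 6, 8, 9, 2, 4, 5]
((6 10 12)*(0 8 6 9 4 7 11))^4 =(0 12 11 10 7 6 4 8 9) =[12, 1, 2, 3, 8, 5, 4, 6, 9, 0, 7, 10, 11]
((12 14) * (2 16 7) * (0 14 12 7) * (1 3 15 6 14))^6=[7, 2, 6, 16, 4, 5, 1, 15, 8, 9, 10, 11, 12, 13, 3, 0, 14]=(0 7 15)(1 2 6)(3 16 14)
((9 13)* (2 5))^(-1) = (2 5)(9 13) = [0, 1, 5, 3, 4, 2, 6, 7, 8, 13, 10, 11, 12, 9]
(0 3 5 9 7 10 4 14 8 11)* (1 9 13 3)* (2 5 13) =[1, 9, 5, 13, 14, 2, 6, 10, 11, 7, 4, 0, 12, 3, 8] =(0 1 9 7 10 4 14 8 11)(2 5)(3 13)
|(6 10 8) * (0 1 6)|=5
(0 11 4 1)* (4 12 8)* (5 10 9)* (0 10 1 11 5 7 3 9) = [5, 10, 2, 9, 11, 1, 6, 3, 4, 7, 0, 12, 8] = (0 5 1 10)(3 9 7)(4 11 12 8)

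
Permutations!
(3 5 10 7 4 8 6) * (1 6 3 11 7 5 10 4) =(1 6 11 7)(3 10 5 4 8) =[0, 6, 2, 10, 8, 4, 11, 1, 3, 9, 5, 7]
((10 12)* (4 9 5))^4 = (12)(4 9 5) = [0, 1, 2, 3, 9, 4, 6, 7, 8, 5, 10, 11, 12]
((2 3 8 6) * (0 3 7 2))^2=(0 8)(3 6)=[8, 1, 2, 6, 4, 5, 3, 7, 0]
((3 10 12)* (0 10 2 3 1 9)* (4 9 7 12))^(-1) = (0 9 4 10)(1 12 7)(2 3) = [9, 12, 3, 2, 10, 5, 6, 1, 8, 4, 0, 11, 7]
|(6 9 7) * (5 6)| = 4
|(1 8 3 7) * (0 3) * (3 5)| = |(0 5 3 7 1 8)| = 6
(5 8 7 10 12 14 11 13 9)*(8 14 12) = (5 14 11 13 9)(7 10 8) = [0, 1, 2, 3, 4, 14, 6, 10, 7, 5, 8, 13, 12, 9, 11]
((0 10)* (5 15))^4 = (15) = [0, 1, 2, 3, 4, 5, 6, 7, 8, 9, 10, 11, 12, 13, 14, 15]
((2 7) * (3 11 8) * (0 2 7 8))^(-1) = (0 11 3 8 2) = [11, 1, 0, 8, 4, 5, 6, 7, 2, 9, 10, 3]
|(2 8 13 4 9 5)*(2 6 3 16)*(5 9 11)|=|(2 8 13 4 11 5 6 3 16)|=9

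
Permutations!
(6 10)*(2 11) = (2 11)(6 10) = [0, 1, 11, 3, 4, 5, 10, 7, 8, 9, 6, 2]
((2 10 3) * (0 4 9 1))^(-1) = (0 1 9 4)(2 3 10) = [1, 9, 3, 10, 0, 5, 6, 7, 8, 4, 2]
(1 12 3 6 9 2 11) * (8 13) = (1 12 3 6 9 2 11)(8 13) = [0, 12, 11, 6, 4, 5, 9, 7, 13, 2, 10, 1, 3, 8]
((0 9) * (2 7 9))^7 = (0 9 7 2) = [9, 1, 0, 3, 4, 5, 6, 2, 8, 7]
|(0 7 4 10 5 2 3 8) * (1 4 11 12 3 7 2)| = |(0 2 7 11 12 3 8)(1 4 10 5)| = 28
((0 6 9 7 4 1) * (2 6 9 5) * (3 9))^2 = (0 9 4)(1 3 7)(2 5 6) = [9, 3, 5, 7, 0, 6, 2, 1, 8, 4]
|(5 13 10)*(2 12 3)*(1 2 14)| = 15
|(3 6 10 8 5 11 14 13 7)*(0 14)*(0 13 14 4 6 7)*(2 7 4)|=11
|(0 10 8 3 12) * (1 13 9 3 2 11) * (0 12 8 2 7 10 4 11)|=11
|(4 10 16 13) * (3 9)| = 4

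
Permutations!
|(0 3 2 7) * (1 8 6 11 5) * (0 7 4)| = |(0 3 2 4)(1 8 6 11 5)| = 20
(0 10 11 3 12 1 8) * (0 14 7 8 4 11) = (0 10)(1 4 11 3 12)(7 8 14) = [10, 4, 2, 12, 11, 5, 6, 8, 14, 9, 0, 3, 1, 13, 7]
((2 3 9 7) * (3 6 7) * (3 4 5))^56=(9)(2 7 6)=[0, 1, 7, 3, 4, 5, 2, 6, 8, 9]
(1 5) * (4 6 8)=(1 5)(4 6 8)=[0, 5, 2, 3, 6, 1, 8, 7, 4]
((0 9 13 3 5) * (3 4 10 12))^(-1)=[5, 1, 2, 12, 13, 3, 6, 7, 8, 0, 4, 11, 10, 9]=(0 5 3 12 10 4 13 9)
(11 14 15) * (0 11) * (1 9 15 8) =(0 11 14 8 1 9 15) =[11, 9, 2, 3, 4, 5, 6, 7, 1, 15, 10, 14, 12, 13, 8, 0]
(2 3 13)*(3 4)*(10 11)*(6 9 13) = (2 4 3 6 9 13)(10 11) = [0, 1, 4, 6, 3, 5, 9, 7, 8, 13, 11, 10, 12, 2]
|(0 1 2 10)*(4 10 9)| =6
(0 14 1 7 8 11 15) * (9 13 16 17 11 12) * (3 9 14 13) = (0 13 16 17 11 15)(1 7 8 12 14)(3 9) = [13, 7, 2, 9, 4, 5, 6, 8, 12, 3, 10, 15, 14, 16, 1, 0, 17, 11]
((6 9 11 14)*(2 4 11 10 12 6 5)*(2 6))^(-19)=[0, 1, 12, 3, 2, 14, 5, 7, 8, 6, 9, 4, 10, 13, 11]=(2 12 10 9 6 5 14 11 4)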